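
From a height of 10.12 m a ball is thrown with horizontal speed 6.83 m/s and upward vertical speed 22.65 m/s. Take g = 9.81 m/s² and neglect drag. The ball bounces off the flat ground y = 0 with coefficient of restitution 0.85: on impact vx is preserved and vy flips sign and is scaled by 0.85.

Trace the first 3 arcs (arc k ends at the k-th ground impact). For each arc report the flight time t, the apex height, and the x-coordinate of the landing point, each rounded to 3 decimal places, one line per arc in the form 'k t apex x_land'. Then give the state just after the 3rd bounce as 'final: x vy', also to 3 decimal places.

Arc 1: start y=10.120, vy=22.650 → t=5.028, apex=36.268, x_land=34.342, impact vy=-26.675
  bounce: vy ← 0.85·26.675 = 22.674
Arc 2: start y=0.000, vy=22.674 → t=4.623, apex=26.204, x_land=65.914, impact vy=-22.674
  bounce: vy ← 0.85·22.674 = 19.273
Arc 3: start y=0.000, vy=19.273 → t=3.929, apex=18.932, x_land=92.751, impact vy=-19.273
  bounce: vy ← 0.85·19.273 = 16.382

1 5.028 36.268 34.342
2 4.623 26.204 65.914
3 3.929 18.932 92.751
final: 92.751 16.382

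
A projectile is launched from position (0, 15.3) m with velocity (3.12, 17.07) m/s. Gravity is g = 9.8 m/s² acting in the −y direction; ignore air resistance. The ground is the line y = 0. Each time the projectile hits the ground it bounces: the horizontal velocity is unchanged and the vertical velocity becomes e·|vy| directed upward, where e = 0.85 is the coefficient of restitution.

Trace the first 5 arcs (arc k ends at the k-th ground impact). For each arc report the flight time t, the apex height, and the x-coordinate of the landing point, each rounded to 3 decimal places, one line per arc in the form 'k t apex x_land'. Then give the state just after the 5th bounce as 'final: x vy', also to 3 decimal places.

1 4.223 30.167 13.176
2 4.218 21.795 26.336
3 3.585 15.747 37.523
4 3.048 11.377 47.031
5 2.590 8.220 55.113
final: 55.113 10.789

Arc 1: start y=15.300, vy=17.070 → t=4.223, apex=30.167, x_land=13.176, impact vy=-24.316
  bounce: vy ← 0.85·24.316 = 20.669
Arc 2: start y=0.000, vy=20.669 → t=4.218, apex=21.795, x_land=26.336, impact vy=-20.669
  bounce: vy ← 0.85·20.669 = 17.568
Arc 3: start y=0.000, vy=17.568 → t=3.585, apex=15.747, x_land=37.523, impact vy=-17.568
  bounce: vy ← 0.85·17.568 = 14.933
Arc 4: start y=0.000, vy=14.933 → t=3.048, apex=11.377, x_land=47.031, impact vy=-14.933
  bounce: vy ← 0.85·14.933 = 12.693
Arc 5: start y=0.000, vy=12.693 → t=2.590, apex=8.220, x_land=55.113, impact vy=-12.693
  bounce: vy ← 0.85·12.693 = 10.789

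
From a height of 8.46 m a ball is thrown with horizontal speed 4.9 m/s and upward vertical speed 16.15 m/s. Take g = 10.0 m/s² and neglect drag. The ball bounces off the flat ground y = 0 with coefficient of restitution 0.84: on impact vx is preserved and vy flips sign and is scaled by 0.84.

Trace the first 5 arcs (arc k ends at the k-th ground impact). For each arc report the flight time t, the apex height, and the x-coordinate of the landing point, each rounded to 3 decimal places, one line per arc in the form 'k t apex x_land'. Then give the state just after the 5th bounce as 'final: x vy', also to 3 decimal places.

Arc 1: start y=8.460, vy=16.150 → t=3.689, apex=21.501, x_land=18.075, impact vy=-20.737
  bounce: vy ← 0.84·20.737 = 17.419
Arc 2: start y=0.000, vy=17.419 → t=3.484, apex=15.171, x_land=35.145, impact vy=-17.419
  bounce: vy ← 0.84·17.419 = 14.632
Arc 3: start y=0.000, vy=14.632 → t=2.926, apex=10.705, x_land=49.485, impact vy=-14.632
  bounce: vy ← 0.84·14.632 = 12.291
Arc 4: start y=0.000, vy=12.291 → t=2.458, apex=7.553, x_land=61.530, impact vy=-12.291
  bounce: vy ← 0.84·12.291 = 10.324
Arc 5: start y=0.000, vy=10.324 → t=2.065, apex=5.330, x_land=71.648, impact vy=-10.324
  bounce: vy ← 0.84·10.324 = 8.672

1 3.689 21.501 18.075
2 3.484 15.171 35.145
3 2.926 10.705 49.485
4 2.458 7.553 61.530
5 2.065 5.330 71.648
final: 71.648 8.672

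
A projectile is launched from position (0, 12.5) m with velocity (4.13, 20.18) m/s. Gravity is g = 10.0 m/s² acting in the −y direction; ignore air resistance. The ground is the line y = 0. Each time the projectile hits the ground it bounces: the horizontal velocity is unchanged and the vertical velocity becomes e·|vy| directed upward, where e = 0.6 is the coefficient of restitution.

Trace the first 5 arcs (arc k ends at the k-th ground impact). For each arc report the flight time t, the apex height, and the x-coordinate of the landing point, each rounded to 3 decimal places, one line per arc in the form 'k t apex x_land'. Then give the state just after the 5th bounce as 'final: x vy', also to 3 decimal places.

Arc 1: start y=12.500, vy=20.180 → t=4.582, apex=32.862, x_land=18.922, impact vy=-25.637
  bounce: vy ← 0.6·25.637 = 15.382
Arc 2: start y=0.000, vy=15.382 → t=3.076, apex=11.830, x_land=31.628, impact vy=-15.382
  bounce: vy ← 0.6·15.382 = 9.229
Arc 3: start y=0.000, vy=9.229 → t=1.846, apex=4.259, x_land=39.251, impact vy=-9.229
  bounce: vy ← 0.6·9.229 = 5.537
Arc 4: start y=0.000, vy=5.537 → t=1.107, apex=1.533, x_land=43.825, impact vy=-5.537
  bounce: vy ← 0.6·5.537 = 3.322
Arc 5: start y=0.000, vy=3.322 → t=0.664, apex=0.552, x_land=46.569, impact vy=-3.322
  bounce: vy ← 0.6·3.322 = 1.993

1 4.582 32.862 18.922
2 3.076 11.830 31.628
3 1.846 4.259 39.251
4 1.107 1.533 43.825
5 0.664 0.552 46.569
final: 46.569 1.993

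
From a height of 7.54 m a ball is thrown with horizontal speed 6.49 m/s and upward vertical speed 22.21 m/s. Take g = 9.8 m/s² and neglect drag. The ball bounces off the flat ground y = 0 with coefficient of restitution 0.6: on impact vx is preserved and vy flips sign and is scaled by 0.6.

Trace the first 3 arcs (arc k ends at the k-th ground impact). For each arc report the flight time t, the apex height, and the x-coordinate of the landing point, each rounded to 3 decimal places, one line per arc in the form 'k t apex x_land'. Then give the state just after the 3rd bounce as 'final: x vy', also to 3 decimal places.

Arc 1: start y=7.540, vy=22.210 → t=4.850, apex=32.708, x_land=31.476, impact vy=-25.319
  bounce: vy ← 0.6·25.319 = 15.192
Arc 2: start y=0.000, vy=15.192 → t=3.100, apex=11.775, x_land=51.597, impact vy=-15.192
  bounce: vy ← 0.6·15.192 = 9.115
Arc 3: start y=0.000, vy=9.115 → t=1.860, apex=4.239, x_land=63.670, impact vy=-9.115
  bounce: vy ← 0.6·9.115 = 5.469

1 4.850 32.708 31.476
2 3.100 11.775 51.597
3 1.860 4.239 63.670
final: 63.670 5.469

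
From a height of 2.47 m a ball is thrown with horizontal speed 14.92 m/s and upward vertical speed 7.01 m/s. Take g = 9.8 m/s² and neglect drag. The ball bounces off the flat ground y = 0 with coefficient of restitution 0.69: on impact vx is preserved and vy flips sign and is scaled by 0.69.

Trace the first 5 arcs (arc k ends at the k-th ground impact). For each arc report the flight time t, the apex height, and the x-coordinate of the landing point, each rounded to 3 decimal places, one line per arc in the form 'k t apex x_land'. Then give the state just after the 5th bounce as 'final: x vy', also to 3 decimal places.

Arc 1: start y=2.470, vy=7.010 → t=1.723, apex=4.977, x_land=25.709, impact vy=-9.877
  bounce: vy ← 0.69·9.877 = 6.815
Arc 2: start y=0.000, vy=6.815 → t=1.391, apex=2.370, x_land=46.460, impact vy=-6.815
  bounce: vy ← 0.69·6.815 = 4.702
Arc 3: start y=0.000, vy=4.702 → t=0.960, apex=1.128, x_land=60.779, impact vy=-4.702
  bounce: vy ← 0.69·4.702 = 3.245
Arc 4: start y=0.000, vy=3.245 → t=0.662, apex=0.537, x_land=70.658, impact vy=-3.245
  bounce: vy ← 0.69·3.245 = 2.239
Arc 5: start y=0.000, vy=2.239 → t=0.457, apex=0.256, x_land=77.475, impact vy=-2.239
  bounce: vy ← 0.69·2.239 = 1.545

1 1.723 4.977 25.709
2 1.391 2.370 46.460
3 0.960 1.128 60.779
4 0.662 0.537 70.658
5 0.457 0.256 77.475
final: 77.475 1.545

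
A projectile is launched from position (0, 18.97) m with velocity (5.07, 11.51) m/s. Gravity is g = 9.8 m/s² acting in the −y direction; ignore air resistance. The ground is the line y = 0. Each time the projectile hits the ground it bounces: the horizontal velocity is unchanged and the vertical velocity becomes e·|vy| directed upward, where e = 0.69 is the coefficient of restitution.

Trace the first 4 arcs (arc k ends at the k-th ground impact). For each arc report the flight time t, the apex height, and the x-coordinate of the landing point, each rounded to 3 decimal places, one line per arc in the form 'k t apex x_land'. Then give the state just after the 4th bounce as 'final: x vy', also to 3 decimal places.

1 3.466 25.729 17.572
2 3.162 12.250 33.605
3 2.182 5.832 44.667
4 1.506 2.777 52.301
final: 52.301 5.090

Arc 1: start y=18.970, vy=11.510 → t=3.466, apex=25.729, x_land=17.572, impact vy=-22.456
  bounce: vy ← 0.69·22.456 = 15.495
Arc 2: start y=0.000, vy=15.495 → t=3.162, apex=12.250, x_land=33.605, impact vy=-15.495
  bounce: vy ← 0.69·15.495 = 10.692
Arc 3: start y=0.000, vy=10.692 → t=2.182, apex=5.832, x_land=44.667, impact vy=-10.692
  bounce: vy ← 0.69·10.692 = 7.377
Arc 4: start y=0.000, vy=7.377 → t=1.506, apex=2.777, x_land=52.301, impact vy=-7.377
  bounce: vy ← 0.69·7.377 = 5.090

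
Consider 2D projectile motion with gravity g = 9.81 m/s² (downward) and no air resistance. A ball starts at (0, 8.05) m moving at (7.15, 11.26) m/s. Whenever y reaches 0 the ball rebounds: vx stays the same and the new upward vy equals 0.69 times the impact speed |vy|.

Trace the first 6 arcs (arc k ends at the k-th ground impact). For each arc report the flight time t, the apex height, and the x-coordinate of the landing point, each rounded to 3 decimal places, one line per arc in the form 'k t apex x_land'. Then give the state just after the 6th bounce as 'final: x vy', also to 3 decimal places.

1 2.868 14.512 20.505
2 2.374 6.909 37.477
3 1.638 3.289 49.188
4 1.130 1.566 57.268
5 0.780 0.746 62.844
6 0.538 0.355 66.691
final: 66.691 1.821

Arc 1: start y=8.050, vy=11.260 → t=2.868, apex=14.512, x_land=20.505, impact vy=-16.874
  bounce: vy ← 0.69·16.874 = 11.643
Arc 2: start y=0.000, vy=11.643 → t=2.374, apex=6.909, x_land=37.477, impact vy=-11.643
  bounce: vy ← 0.69·11.643 = 8.034
Arc 3: start y=0.000, vy=8.034 → t=1.638, apex=3.289, x_land=49.188, impact vy=-8.034
  bounce: vy ← 0.69·8.034 = 5.543
Arc 4: start y=0.000, vy=5.543 → t=1.130, apex=1.566, x_land=57.268, impact vy=-5.543
  bounce: vy ← 0.69·5.543 = 3.825
Arc 5: start y=0.000, vy=3.825 → t=0.780, apex=0.746, x_land=62.844, impact vy=-3.825
  bounce: vy ← 0.69·3.825 = 2.639
Arc 6: start y=0.000, vy=2.639 → t=0.538, apex=0.355, x_land=66.691, impact vy=-2.639
  bounce: vy ← 0.69·2.639 = 1.821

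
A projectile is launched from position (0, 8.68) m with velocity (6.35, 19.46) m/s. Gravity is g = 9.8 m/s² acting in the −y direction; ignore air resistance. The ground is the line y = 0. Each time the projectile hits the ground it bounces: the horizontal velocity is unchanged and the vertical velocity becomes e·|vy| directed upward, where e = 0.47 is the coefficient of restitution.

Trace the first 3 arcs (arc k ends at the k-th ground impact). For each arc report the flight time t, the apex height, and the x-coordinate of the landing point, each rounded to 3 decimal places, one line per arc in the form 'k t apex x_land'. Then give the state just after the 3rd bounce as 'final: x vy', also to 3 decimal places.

Arc 1: start y=8.680, vy=19.460 → t=4.376, apex=28.001, x_land=27.789, impact vy=-23.427
  bounce: vy ← 0.47·23.427 = 11.011
Arc 2: start y=0.000, vy=11.011 → t=2.247, apex=6.185, x_land=42.058, impact vy=-11.011
  bounce: vy ← 0.47·11.011 = 5.175
Arc 3: start y=0.000, vy=5.175 → t=1.056, apex=1.366, x_land=48.764, impact vy=-5.175
  bounce: vy ← 0.47·5.175 = 2.432

1 4.376 28.001 27.789
2 2.247 6.185 42.058
3 1.056 1.366 48.764
final: 48.764 2.432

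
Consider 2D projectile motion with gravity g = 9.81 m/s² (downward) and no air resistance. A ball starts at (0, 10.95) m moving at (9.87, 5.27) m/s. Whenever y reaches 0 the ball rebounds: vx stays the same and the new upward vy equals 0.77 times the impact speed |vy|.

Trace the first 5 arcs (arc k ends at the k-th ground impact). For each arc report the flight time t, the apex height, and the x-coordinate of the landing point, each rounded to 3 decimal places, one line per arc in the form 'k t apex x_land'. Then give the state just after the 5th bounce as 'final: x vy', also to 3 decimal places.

1 2.125 12.366 20.974
2 2.445 7.332 45.107
3 1.883 4.347 63.690
4 1.450 2.577 77.999
5 1.116 1.528 89.017
final: 89.017 4.216

Arc 1: start y=10.950, vy=5.270 → t=2.125, apex=12.366, x_land=20.974, impact vy=-15.576
  bounce: vy ← 0.77·15.576 = 11.994
Arc 2: start y=0.000, vy=11.994 → t=2.445, apex=7.332, x_land=45.107, impact vy=-11.994
  bounce: vy ← 0.77·11.994 = 9.235
Arc 3: start y=0.000, vy=9.235 → t=1.883, apex=4.347, x_land=63.690, impact vy=-9.235
  bounce: vy ← 0.77·9.235 = 7.111
Arc 4: start y=0.000, vy=7.111 → t=1.450, apex=2.577, x_land=77.999, impact vy=-7.111
  bounce: vy ← 0.77·7.111 = 5.475
Arc 5: start y=0.000, vy=5.475 → t=1.116, apex=1.528, x_land=89.017, impact vy=-5.475
  bounce: vy ← 0.77·5.475 = 4.216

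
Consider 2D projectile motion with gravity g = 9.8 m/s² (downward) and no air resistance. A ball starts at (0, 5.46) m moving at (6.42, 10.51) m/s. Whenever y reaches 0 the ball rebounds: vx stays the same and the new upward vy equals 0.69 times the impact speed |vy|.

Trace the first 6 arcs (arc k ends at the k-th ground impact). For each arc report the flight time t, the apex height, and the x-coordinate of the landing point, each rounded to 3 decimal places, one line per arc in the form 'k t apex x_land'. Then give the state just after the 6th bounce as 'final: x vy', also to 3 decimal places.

Arc 1: start y=5.460, vy=10.510 → t=2.577, apex=11.096, x_land=16.546, impact vy=-14.747
  bounce: vy ← 0.69·14.747 = 10.175
Arc 2: start y=0.000, vy=10.175 → t=2.077, apex=5.283, x_land=29.878, impact vy=-10.175
  bounce: vy ← 0.69·10.175 = 7.021
Arc 3: start y=0.000, vy=7.021 → t=1.433, apex=2.515, x_land=39.077, impact vy=-7.021
  bounce: vy ← 0.69·7.021 = 4.845
Arc 4: start y=0.000, vy=4.845 → t=0.989, apex=1.197, x_land=45.424, impact vy=-4.845
  bounce: vy ← 0.69·4.845 = 3.343
Arc 5: start y=0.000, vy=3.343 → t=0.682, apex=0.570, x_land=49.804, impact vy=-3.343
  bounce: vy ← 0.69·3.343 = 2.306
Arc 6: start y=0.000, vy=2.306 → t=0.471, apex=0.271, x_land=52.826, impact vy=-2.306
  bounce: vy ← 0.69·2.306 = 1.591

1 2.577 11.096 16.546
2 2.077 5.283 29.878
3 1.433 2.515 39.077
4 0.989 1.197 45.424
5 0.682 0.570 49.804
6 0.471 0.271 52.826
final: 52.826 1.591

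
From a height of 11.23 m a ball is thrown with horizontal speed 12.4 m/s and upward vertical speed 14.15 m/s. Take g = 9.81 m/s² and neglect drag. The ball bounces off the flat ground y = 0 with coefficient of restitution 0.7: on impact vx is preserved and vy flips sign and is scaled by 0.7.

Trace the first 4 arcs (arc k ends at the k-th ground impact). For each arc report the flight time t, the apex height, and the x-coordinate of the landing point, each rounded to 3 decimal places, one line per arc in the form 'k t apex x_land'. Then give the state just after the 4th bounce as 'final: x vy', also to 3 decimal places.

Arc 1: start y=11.230, vy=14.150 → t=3.533, apex=21.435, x_land=43.808, impact vy=-20.507
  bounce: vy ← 0.7·20.507 = 14.355
Arc 2: start y=0.000, vy=14.355 → t=2.927, apex=10.503, x_land=80.098, impact vy=-14.355
  bounce: vy ← 0.7·14.355 = 10.049
Arc 3: start y=0.000, vy=10.049 → t=2.049, apex=5.147, x_land=105.501, impact vy=-10.049
  bounce: vy ← 0.7·10.049 = 7.034
Arc 4: start y=0.000, vy=7.034 → t=1.434, apex=2.522, x_land=123.284, impact vy=-7.034
  bounce: vy ← 0.7·7.034 = 4.924

1 3.533 21.435 43.808
2 2.927 10.503 80.098
3 2.049 5.147 105.501
4 1.434 2.522 123.284
final: 123.284 4.924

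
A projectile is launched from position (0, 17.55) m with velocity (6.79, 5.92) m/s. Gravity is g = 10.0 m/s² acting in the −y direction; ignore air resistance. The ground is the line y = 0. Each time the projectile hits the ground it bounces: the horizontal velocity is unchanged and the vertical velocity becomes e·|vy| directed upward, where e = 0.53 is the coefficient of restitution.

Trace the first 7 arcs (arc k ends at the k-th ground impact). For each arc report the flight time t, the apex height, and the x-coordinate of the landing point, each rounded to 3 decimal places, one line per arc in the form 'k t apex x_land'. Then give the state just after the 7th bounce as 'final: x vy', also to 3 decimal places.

1 2.557 19.302 17.361
2 2.083 5.422 31.502
3 1.104 1.523 38.997
4 0.585 0.428 42.970
5 0.310 0.120 45.075
6 0.164 0.034 46.191
7 0.087 0.009 46.782
final: 46.782 0.231

Arc 1: start y=17.550, vy=5.920 → t=2.557, apex=19.302, x_land=17.361, impact vy=-19.648
  bounce: vy ← 0.53·19.648 = 10.413
Arc 2: start y=0.000, vy=10.413 → t=2.083, apex=5.422, x_land=31.502, impact vy=-10.413
  bounce: vy ← 0.53·10.413 = 5.519
Arc 3: start y=0.000, vy=5.519 → t=1.104, apex=1.523, x_land=38.997, impact vy=-5.519
  bounce: vy ← 0.53·5.519 = 2.925
Arc 4: start y=0.000, vy=2.925 → t=0.585, apex=0.428, x_land=42.970, impact vy=-2.925
  bounce: vy ← 0.53·2.925 = 1.550
Arc 5: start y=0.000, vy=1.550 → t=0.310, apex=0.120, x_land=45.075, impact vy=-1.550
  bounce: vy ← 0.53·1.550 = 0.822
Arc 6: start y=0.000, vy=0.822 → t=0.164, apex=0.034, x_land=46.191, impact vy=-0.822
  bounce: vy ← 0.53·0.822 = 0.435
Arc 7: start y=0.000, vy=0.435 → t=0.087, apex=0.009, x_land=46.782, impact vy=-0.435
  bounce: vy ← 0.53·0.435 = 0.231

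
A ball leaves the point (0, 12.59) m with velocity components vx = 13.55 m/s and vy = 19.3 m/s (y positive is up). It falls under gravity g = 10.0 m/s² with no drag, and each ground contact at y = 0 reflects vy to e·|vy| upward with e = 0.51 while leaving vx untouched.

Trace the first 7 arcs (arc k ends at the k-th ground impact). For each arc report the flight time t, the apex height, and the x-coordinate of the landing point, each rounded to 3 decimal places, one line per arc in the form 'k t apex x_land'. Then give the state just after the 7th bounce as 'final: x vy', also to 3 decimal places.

Arc 1: start y=12.590, vy=19.300 → t=4.429, apex=31.215, x_land=60.007, impact vy=-24.986
  bounce: vy ← 0.51·24.986 = 12.743
Arc 2: start y=0.000, vy=12.743 → t=2.549, apex=8.119, x_land=94.540, impact vy=-12.743
  bounce: vy ← 0.51·12.743 = 6.499
Arc 3: start y=0.000, vy=6.499 → t=1.300, apex=2.112, x_land=112.152, impact vy=-6.499
  bounce: vy ← 0.51·6.499 = 3.314
Arc 4: start y=0.000, vy=3.314 → t=0.663, apex=0.549, x_land=121.134, impact vy=-3.314
  bounce: vy ← 0.51·3.314 = 1.690
Arc 5: start y=0.000, vy=1.690 → t=0.338, apex=0.143, x_land=125.715, impact vy=-1.690
  bounce: vy ← 0.51·1.690 = 0.862
Arc 6: start y=0.000, vy=0.862 → t=0.172, apex=0.037, x_land=128.051, impact vy=-0.862
  bounce: vy ← 0.51·0.862 = 0.440
Arc 7: start y=0.000, vy=0.440 → t=0.088, apex=0.010, x_land=129.242, impact vy=-0.440
  bounce: vy ← 0.51·0.440 = 0.224

1 4.429 31.215 60.007
2 2.549 8.119 94.540
3 1.300 2.112 112.152
4 0.663 0.549 121.134
5 0.338 0.143 125.715
6 0.172 0.037 128.051
7 0.088 0.010 129.242
final: 129.242 0.224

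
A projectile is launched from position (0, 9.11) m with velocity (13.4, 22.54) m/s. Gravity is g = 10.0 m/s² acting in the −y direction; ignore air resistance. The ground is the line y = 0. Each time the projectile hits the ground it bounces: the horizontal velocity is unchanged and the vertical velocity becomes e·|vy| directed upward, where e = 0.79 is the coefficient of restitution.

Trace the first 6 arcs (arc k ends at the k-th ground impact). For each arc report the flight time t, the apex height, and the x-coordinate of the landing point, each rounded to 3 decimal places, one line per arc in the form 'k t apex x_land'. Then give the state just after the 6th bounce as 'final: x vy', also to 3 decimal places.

Arc 1: start y=9.110, vy=22.540 → t=4.881, apex=34.513, x_land=65.409, impact vy=-26.273
  bounce: vy ← 0.79·26.273 = 20.755
Arc 2: start y=0.000, vy=20.755 → t=4.151, apex=21.539, x_land=121.033, impact vy=-20.755
  bounce: vy ← 0.79·20.755 = 16.397
Arc 3: start y=0.000, vy=16.397 → t=3.279, apex=13.443, x_land=164.977, impact vy=-16.397
  bounce: vy ← 0.79·16.397 = 12.953
Arc 4: start y=0.000, vy=12.953 → t=2.591, apex=8.390, x_land=199.692, impact vy=-12.953
  bounce: vy ← 0.79·12.953 = 10.233
Arc 5: start y=0.000, vy=10.233 → t=2.047, apex=5.236, x_land=227.117, impact vy=-10.233
  bounce: vy ← 0.79·10.233 = 8.084
Arc 6: start y=0.000, vy=8.084 → t=1.617, apex=3.268, x_land=248.783, impact vy=-8.084
  bounce: vy ← 0.79·8.084 = 6.387

1 4.881 34.513 65.409
2 4.151 21.539 121.033
3 3.279 13.443 164.977
4 2.591 8.390 199.692
5 2.047 5.236 227.117
6 1.617 3.268 248.783
final: 248.783 6.387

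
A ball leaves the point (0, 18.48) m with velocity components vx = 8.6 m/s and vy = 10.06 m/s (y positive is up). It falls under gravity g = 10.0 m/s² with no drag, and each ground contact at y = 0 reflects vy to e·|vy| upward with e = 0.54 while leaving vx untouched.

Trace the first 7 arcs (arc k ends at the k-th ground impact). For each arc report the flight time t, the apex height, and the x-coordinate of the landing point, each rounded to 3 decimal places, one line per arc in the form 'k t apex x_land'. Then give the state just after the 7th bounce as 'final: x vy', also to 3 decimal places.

1 3.176 23.540 27.312
2 2.343 6.864 47.465
3 1.265 2.002 58.348
4 0.683 0.584 64.224
5 0.369 0.170 67.398
6 0.199 0.050 69.111
7 0.108 0.014 70.037
final: 70.037 0.291

Arc 1: start y=18.480, vy=10.060 → t=3.176, apex=23.540, x_land=27.312, impact vy=-21.698
  bounce: vy ← 0.54·21.698 = 11.717
Arc 2: start y=0.000, vy=11.717 → t=2.343, apex=6.864, x_land=47.465, impact vy=-11.717
  bounce: vy ← 0.54·11.717 = 6.327
Arc 3: start y=0.000, vy=6.327 → t=1.265, apex=2.002, x_land=58.348, impact vy=-6.327
  bounce: vy ← 0.54·6.327 = 3.417
Arc 4: start y=0.000, vy=3.417 → t=0.683, apex=0.584, x_land=64.224, impact vy=-3.417
  bounce: vy ← 0.54·3.417 = 1.845
Arc 5: start y=0.000, vy=1.845 → t=0.369, apex=0.170, x_land=67.398, impact vy=-1.845
  bounce: vy ← 0.54·1.845 = 0.996
Arc 6: start y=0.000, vy=0.996 → t=0.199, apex=0.050, x_land=69.111, impact vy=-0.996
  bounce: vy ← 0.54·0.996 = 0.538
Arc 7: start y=0.000, vy=0.538 → t=0.108, apex=0.014, x_land=70.037, impact vy=-0.538
  bounce: vy ← 0.54·0.538 = 0.291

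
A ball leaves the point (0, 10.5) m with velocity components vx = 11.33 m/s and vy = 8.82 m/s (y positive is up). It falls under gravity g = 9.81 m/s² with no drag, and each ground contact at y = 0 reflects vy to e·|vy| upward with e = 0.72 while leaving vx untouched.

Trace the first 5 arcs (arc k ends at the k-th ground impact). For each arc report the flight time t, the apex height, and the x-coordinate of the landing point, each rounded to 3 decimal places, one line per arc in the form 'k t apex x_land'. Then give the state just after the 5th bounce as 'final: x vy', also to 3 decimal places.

1 2.616 14.465 29.643
2 2.473 7.499 57.661
3 1.780 3.887 77.834
4 1.282 2.015 92.358
5 0.923 1.045 102.815
final: 102.815 3.260

Arc 1: start y=10.500, vy=8.820 → t=2.616, apex=14.465, x_land=29.643, impact vy=-16.846
  bounce: vy ← 0.72·16.846 = 12.129
Arc 2: start y=0.000, vy=12.129 → t=2.473, apex=7.499, x_land=57.661, impact vy=-12.129
  bounce: vy ← 0.72·12.129 = 8.733
Arc 3: start y=0.000, vy=8.733 → t=1.780, apex=3.887, x_land=77.834, impact vy=-8.733
  bounce: vy ← 0.72·8.733 = 6.288
Arc 4: start y=0.000, vy=6.288 → t=1.282, apex=2.015, x_land=92.358, impact vy=-6.288
  bounce: vy ← 0.72·6.288 = 4.527
Arc 5: start y=0.000, vy=4.527 → t=0.923, apex=1.045, x_land=102.815, impact vy=-4.527
  bounce: vy ← 0.72·4.527 = 3.260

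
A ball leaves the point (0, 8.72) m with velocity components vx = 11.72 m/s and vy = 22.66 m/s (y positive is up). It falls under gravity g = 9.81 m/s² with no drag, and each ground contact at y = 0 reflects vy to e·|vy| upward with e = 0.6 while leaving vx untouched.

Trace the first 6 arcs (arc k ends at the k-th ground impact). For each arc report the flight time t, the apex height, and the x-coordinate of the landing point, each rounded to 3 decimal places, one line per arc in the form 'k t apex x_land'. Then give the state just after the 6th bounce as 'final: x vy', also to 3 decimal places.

1 4.977 34.891 58.330
2 3.201 12.561 95.840
3 1.920 4.522 118.346
4 1.152 1.628 131.850
5 0.691 0.586 139.952
6 0.415 0.211 144.813
final: 144.813 1.221

Arc 1: start y=8.720, vy=22.660 → t=4.977, apex=34.891, x_land=58.330, impact vy=-26.164
  bounce: vy ← 0.6·26.164 = 15.698
Arc 2: start y=0.000, vy=15.698 → t=3.201, apex=12.561, x_land=95.840, impact vy=-15.698
  bounce: vy ← 0.6·15.698 = 9.419
Arc 3: start y=0.000, vy=9.419 → t=1.920, apex=4.522, x_land=118.346, impact vy=-9.419
  bounce: vy ← 0.6·9.419 = 5.651
Arc 4: start y=0.000, vy=5.651 → t=1.152, apex=1.628, x_land=131.850, impact vy=-5.651
  bounce: vy ← 0.6·5.651 = 3.391
Arc 5: start y=0.000, vy=3.391 → t=0.691, apex=0.586, x_land=139.952, impact vy=-3.391
  bounce: vy ← 0.6·3.391 = 2.035
Arc 6: start y=0.000, vy=2.035 → t=0.415, apex=0.211, x_land=144.813, impact vy=-2.035
  bounce: vy ← 0.6·2.035 = 1.221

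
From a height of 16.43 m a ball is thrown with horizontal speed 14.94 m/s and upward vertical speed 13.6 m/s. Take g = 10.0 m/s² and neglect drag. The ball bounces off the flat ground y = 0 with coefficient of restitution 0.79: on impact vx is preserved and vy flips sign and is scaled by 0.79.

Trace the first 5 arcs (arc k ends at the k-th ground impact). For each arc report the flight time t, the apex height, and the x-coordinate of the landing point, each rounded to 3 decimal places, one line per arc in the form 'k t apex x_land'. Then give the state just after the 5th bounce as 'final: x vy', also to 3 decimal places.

1 3.626 25.678 54.175
2 3.581 16.026 107.669
3 2.829 10.002 149.929
4 2.235 6.242 183.315
5 1.765 3.896 209.689
final: 209.689 6.973

Arc 1: start y=16.430, vy=13.600 → t=3.626, apex=25.678, x_land=54.175, impact vy=-22.662
  bounce: vy ← 0.79·22.662 = 17.903
Arc 2: start y=0.000, vy=17.903 → t=3.581, apex=16.026, x_land=107.669, impact vy=-17.903
  bounce: vy ← 0.79·17.903 = 14.143
Arc 3: start y=0.000, vy=14.143 → t=2.829, apex=10.002, x_land=149.929, impact vy=-14.143
  bounce: vy ← 0.79·14.143 = 11.173
Arc 4: start y=0.000, vy=11.173 → t=2.235, apex=6.242, x_land=183.315, impact vy=-11.173
  bounce: vy ← 0.79·11.173 = 8.827
Arc 5: start y=0.000, vy=8.827 → t=1.765, apex=3.896, x_land=209.689, impact vy=-8.827
  bounce: vy ← 0.79·8.827 = 6.973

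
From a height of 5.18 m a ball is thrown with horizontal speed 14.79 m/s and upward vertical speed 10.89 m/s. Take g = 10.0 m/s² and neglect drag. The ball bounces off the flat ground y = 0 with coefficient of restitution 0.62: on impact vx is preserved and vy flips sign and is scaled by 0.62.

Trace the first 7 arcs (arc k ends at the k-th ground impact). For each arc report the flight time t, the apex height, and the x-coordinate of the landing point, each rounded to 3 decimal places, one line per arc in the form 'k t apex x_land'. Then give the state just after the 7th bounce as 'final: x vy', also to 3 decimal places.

Arc 1: start y=5.180, vy=10.890 → t=2.580, apex=11.110, x_land=38.152, impact vy=-14.906
  bounce: vy ← 0.62·14.906 = 9.242
Arc 2: start y=0.000, vy=9.242 → t=1.848, apex=4.271, x_land=65.490, impact vy=-9.242
  bounce: vy ← 0.62·9.242 = 5.730
Arc 3: start y=0.000, vy=5.730 → t=1.146, apex=1.642, x_land=82.439, impact vy=-5.730
  bounce: vy ← 0.62·5.730 = 3.553
Arc 4: start y=0.000, vy=3.553 → t=0.711, apex=0.631, x_land=92.947, impact vy=-3.553
  bounce: vy ← 0.62·3.553 = 2.203
Arc 5: start y=0.000, vy=2.203 → t=0.441, apex=0.243, x_land=99.462, impact vy=-2.203
  bounce: vy ← 0.62·2.203 = 1.366
Arc 6: start y=0.000, vy=1.366 → t=0.273, apex=0.093, x_land=103.502, impact vy=-1.366
  bounce: vy ← 0.62·1.366 = 0.847
Arc 7: start y=0.000, vy=0.847 → t=0.169, apex=0.036, x_land=106.006, impact vy=-0.847
  bounce: vy ← 0.62·0.847 = 0.525

1 2.580 11.110 38.152
2 1.848 4.271 65.490
3 1.146 1.642 82.439
4 0.711 0.631 92.947
5 0.441 0.243 99.462
6 0.273 0.093 103.502
7 0.169 0.036 106.006
final: 106.006 0.525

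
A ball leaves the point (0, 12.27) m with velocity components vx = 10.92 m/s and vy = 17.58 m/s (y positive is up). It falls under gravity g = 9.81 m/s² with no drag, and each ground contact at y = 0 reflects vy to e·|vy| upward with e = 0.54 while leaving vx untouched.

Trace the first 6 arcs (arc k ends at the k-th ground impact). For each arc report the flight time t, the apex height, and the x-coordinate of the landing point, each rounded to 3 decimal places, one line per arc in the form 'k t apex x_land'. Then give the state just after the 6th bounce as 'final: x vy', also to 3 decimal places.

1 4.182 28.022 45.670
2 2.581 8.171 73.859
3 1.394 2.383 89.081
4 0.753 0.695 97.301
5 0.406 0.203 101.739
6 0.219 0.059 104.136
final: 104.136 0.581

Arc 1: start y=12.270, vy=17.580 → t=4.182, apex=28.022, x_land=45.670, impact vy=-23.448
  bounce: vy ← 0.54·23.448 = 12.662
Arc 2: start y=0.000, vy=12.662 → t=2.581, apex=8.171, x_land=73.859, impact vy=-12.662
  bounce: vy ← 0.54·12.662 = 6.837
Arc 3: start y=0.000, vy=6.837 → t=1.394, apex=2.383, x_land=89.081, impact vy=-6.837
  bounce: vy ← 0.54·6.837 = 3.692
Arc 4: start y=0.000, vy=3.692 → t=0.753, apex=0.695, x_land=97.301, impact vy=-3.692
  bounce: vy ← 0.54·3.692 = 1.994
Arc 5: start y=0.000, vy=1.994 → t=0.406, apex=0.203, x_land=101.739, impact vy=-1.994
  bounce: vy ← 0.54·1.994 = 1.077
Arc 6: start y=0.000, vy=1.077 → t=0.219, apex=0.059, x_land=104.136, impact vy=-1.077
  bounce: vy ← 0.54·1.077 = 0.581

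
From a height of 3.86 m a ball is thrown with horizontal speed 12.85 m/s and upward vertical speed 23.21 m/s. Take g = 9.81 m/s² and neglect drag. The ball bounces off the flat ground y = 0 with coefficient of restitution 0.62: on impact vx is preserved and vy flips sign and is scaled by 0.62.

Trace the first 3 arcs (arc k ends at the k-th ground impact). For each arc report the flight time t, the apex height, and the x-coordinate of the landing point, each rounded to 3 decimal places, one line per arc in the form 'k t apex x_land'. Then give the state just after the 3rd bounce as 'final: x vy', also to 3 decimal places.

1 4.893 31.317 62.872
2 3.133 12.038 103.134
3 1.943 4.627 128.096
final: 128.096 5.908

Arc 1: start y=3.860, vy=23.210 → t=4.893, apex=31.317, x_land=62.872, impact vy=-24.788
  bounce: vy ← 0.62·24.788 = 15.368
Arc 2: start y=0.000, vy=15.368 → t=3.133, apex=12.038, x_land=103.134, impact vy=-15.368
  bounce: vy ← 0.62·15.368 = 9.528
Arc 3: start y=0.000, vy=9.528 → t=1.943, apex=4.627, x_land=128.096, impact vy=-9.528
  bounce: vy ← 0.62·9.528 = 5.908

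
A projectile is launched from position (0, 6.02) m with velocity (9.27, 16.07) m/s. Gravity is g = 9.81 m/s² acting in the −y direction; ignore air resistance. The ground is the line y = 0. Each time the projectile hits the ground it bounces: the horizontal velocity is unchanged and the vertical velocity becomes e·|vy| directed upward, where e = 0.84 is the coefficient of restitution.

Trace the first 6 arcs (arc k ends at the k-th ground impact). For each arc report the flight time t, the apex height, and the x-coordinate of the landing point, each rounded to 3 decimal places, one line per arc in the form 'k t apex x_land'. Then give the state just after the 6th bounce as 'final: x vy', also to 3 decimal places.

1 3.616 19.182 33.517
2 3.322 13.535 64.315
3 2.791 9.550 90.185
4 2.344 6.739 111.916
5 1.969 4.755 130.170
6 1.654 3.355 145.504
final: 145.504 6.815

Arc 1: start y=6.020, vy=16.070 → t=3.616, apex=19.182, x_land=33.517, impact vy=-19.400
  bounce: vy ← 0.84·19.400 = 16.296
Arc 2: start y=0.000, vy=16.296 → t=3.322, apex=13.535, x_land=64.315, impact vy=-16.296
  bounce: vy ← 0.84·16.296 = 13.689
Arc 3: start y=0.000, vy=13.689 → t=2.791, apex=9.550, x_land=90.185, impact vy=-13.689
  bounce: vy ← 0.84·13.689 = 11.498
Arc 4: start y=0.000, vy=11.498 → t=2.344, apex=6.739, x_land=111.916, impact vy=-11.498
  bounce: vy ← 0.84·11.498 = 9.659
Arc 5: start y=0.000, vy=9.659 → t=1.969, apex=4.755, x_land=130.170, impact vy=-9.659
  bounce: vy ← 0.84·9.659 = 8.113
Arc 6: start y=0.000, vy=8.113 → t=1.654, apex=3.355, x_land=145.504, impact vy=-8.113
  bounce: vy ← 0.84·8.113 = 6.815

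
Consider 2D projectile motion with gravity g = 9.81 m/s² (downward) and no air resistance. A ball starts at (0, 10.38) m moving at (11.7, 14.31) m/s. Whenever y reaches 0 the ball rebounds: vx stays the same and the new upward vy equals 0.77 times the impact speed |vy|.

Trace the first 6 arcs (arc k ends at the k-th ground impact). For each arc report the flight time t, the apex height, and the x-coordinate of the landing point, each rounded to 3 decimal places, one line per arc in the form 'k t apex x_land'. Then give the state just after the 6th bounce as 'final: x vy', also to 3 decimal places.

Arc 1: start y=10.380, vy=14.310 → t=3.519, apex=20.817, x_land=41.170, impact vy=-20.210
  bounce: vy ← 0.77·20.210 = 15.561
Arc 2: start y=0.000, vy=15.561 → t=3.173, apex=12.342, x_land=78.289, impact vy=-15.561
  bounce: vy ← 0.77·15.561 = 11.982
Arc 3: start y=0.000, vy=11.982 → t=2.443, apex=7.318, x_land=106.871, impact vy=-11.982
  bounce: vy ← 0.77·11.982 = 9.226
Arc 4: start y=0.000, vy=9.226 → t=1.881, apex=4.339, x_land=128.879, impact vy=-9.226
  bounce: vy ← 0.77·9.226 = 7.104
Arc 5: start y=0.000, vy=7.104 → t=1.448, apex=2.572, x_land=145.825, impact vy=-7.104
  bounce: vy ← 0.77·7.104 = 5.470
Arc 6: start y=0.000, vy=5.470 → t=1.115, apex=1.525, x_land=158.874, impact vy=-5.470
  bounce: vy ← 0.77·5.470 = 4.212

1 3.519 20.817 41.170
2 3.173 12.342 78.289
3 2.443 7.318 106.871
4 1.881 4.339 128.879
5 1.448 2.572 145.825
6 1.115 1.525 158.874
final: 158.874 4.212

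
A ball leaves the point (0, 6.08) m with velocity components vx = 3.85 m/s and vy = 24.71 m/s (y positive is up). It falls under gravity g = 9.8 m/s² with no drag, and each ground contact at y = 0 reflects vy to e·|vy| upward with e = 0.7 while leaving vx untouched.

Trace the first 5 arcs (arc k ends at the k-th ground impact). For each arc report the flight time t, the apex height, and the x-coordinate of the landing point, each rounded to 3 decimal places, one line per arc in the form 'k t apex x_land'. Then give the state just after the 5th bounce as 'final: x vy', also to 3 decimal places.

Arc 1: start y=6.080, vy=24.710 → t=5.278, apex=37.232, x_land=20.320, impact vy=-27.014
  bounce: vy ← 0.7·27.014 = 18.910
Arc 2: start y=0.000, vy=18.910 → t=3.859, apex=18.244, x_land=35.178, impact vy=-18.910
  bounce: vy ← 0.7·18.910 = 13.237
Arc 3: start y=0.000, vy=13.237 → t=2.701, apex=8.939, x_land=45.578, impact vy=-13.237
  bounce: vy ← 0.7·13.237 = 9.266
Arc 4: start y=0.000, vy=9.266 → t=1.891, apex=4.380, x_land=52.858, impact vy=-9.266
  bounce: vy ← 0.7·9.266 = 6.486
Arc 5: start y=0.000, vy=6.486 → t=1.324, apex=2.146, x_land=57.955, impact vy=-6.486
  bounce: vy ← 0.7·6.486 = 4.540

1 5.278 37.232 20.320
2 3.859 18.244 35.178
3 2.701 8.939 45.578
4 1.891 4.380 52.858
5 1.324 2.146 57.955
final: 57.955 4.540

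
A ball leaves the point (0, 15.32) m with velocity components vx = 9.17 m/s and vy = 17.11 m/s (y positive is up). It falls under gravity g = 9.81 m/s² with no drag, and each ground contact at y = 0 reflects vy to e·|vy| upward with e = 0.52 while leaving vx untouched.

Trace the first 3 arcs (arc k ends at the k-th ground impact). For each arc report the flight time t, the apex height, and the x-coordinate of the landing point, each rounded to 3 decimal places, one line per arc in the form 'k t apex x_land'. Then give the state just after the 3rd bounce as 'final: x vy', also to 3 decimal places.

1 4.227 30.241 38.763
2 2.582 8.177 62.443
3 1.343 2.211 74.757
final: 74.757 3.425

Arc 1: start y=15.320, vy=17.110 → t=4.227, apex=30.241, x_land=38.763, impact vy=-24.358
  bounce: vy ← 0.52·24.358 = 12.666
Arc 2: start y=0.000, vy=12.666 → t=2.582, apex=8.177, x_land=62.443, impact vy=-12.666
  bounce: vy ← 0.52·12.666 = 6.587
Arc 3: start y=0.000, vy=6.587 → t=1.343, apex=2.211, x_land=74.757, impact vy=-6.587
  bounce: vy ← 0.52·6.587 = 3.425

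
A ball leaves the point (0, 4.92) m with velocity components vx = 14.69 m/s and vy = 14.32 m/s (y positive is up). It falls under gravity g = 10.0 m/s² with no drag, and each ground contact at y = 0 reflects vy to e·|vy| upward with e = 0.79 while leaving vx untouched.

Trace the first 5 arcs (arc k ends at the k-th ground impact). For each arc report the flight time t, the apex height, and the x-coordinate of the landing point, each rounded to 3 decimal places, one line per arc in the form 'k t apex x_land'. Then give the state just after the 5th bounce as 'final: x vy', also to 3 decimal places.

Arc 1: start y=4.920, vy=14.320 → t=3.174, apex=15.173, x_land=46.626, impact vy=-17.420
  bounce: vy ← 0.79·17.420 = 13.762
Arc 2: start y=0.000, vy=13.762 → t=2.752, apex=9.470, x_land=87.059, impact vy=-13.762
  bounce: vy ← 0.79·13.762 = 10.872
Arc 3: start y=0.000, vy=10.872 → t=2.174, apex=5.910, x_land=119.001, impact vy=-10.872
  bounce: vy ← 0.79·10.872 = 8.589
Arc 4: start y=0.000, vy=8.589 → t=1.718, apex=3.688, x_land=144.235, impact vy=-8.589
  bounce: vy ← 0.79·8.589 = 6.785
Arc 5: start y=0.000, vy=6.785 → t=1.357, apex=2.302, x_land=164.169, impact vy=-6.785
  bounce: vy ← 0.79·6.785 = 5.360

1 3.174 15.173 46.626
2 2.752 9.470 87.059
3 2.174 5.910 119.001
4 1.718 3.688 144.235
5 1.357 2.302 164.169
final: 164.169 5.360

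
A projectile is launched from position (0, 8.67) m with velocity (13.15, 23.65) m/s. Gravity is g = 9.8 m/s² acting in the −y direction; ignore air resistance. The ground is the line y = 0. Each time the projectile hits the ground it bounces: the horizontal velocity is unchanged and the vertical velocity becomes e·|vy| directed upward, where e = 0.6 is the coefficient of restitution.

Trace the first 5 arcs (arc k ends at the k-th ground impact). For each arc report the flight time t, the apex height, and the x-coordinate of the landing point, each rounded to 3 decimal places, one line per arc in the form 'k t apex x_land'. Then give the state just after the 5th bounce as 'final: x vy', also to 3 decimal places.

1 5.169 37.207 67.970
2 3.307 13.394 111.453
3 1.984 4.822 137.543
4 1.190 1.736 153.197
5 0.714 0.625 162.590
final: 162.590 2.100

Arc 1: start y=8.670, vy=23.650 → t=5.169, apex=37.207, x_land=67.970, impact vy=-27.005
  bounce: vy ← 0.6·27.005 = 16.203
Arc 2: start y=0.000, vy=16.203 → t=3.307, apex=13.394, x_land=111.453, impact vy=-16.203
  bounce: vy ← 0.6·16.203 = 9.722
Arc 3: start y=0.000, vy=9.722 → t=1.984, apex=4.822, x_land=137.543, impact vy=-9.722
  bounce: vy ← 0.6·9.722 = 5.833
Arc 4: start y=0.000, vy=5.833 → t=1.190, apex=1.736, x_land=153.197, impact vy=-5.833
  bounce: vy ← 0.6·5.833 = 3.500
Arc 5: start y=0.000, vy=3.500 → t=0.714, apex=0.625, x_land=162.590, impact vy=-3.500
  bounce: vy ← 0.6·3.500 = 2.100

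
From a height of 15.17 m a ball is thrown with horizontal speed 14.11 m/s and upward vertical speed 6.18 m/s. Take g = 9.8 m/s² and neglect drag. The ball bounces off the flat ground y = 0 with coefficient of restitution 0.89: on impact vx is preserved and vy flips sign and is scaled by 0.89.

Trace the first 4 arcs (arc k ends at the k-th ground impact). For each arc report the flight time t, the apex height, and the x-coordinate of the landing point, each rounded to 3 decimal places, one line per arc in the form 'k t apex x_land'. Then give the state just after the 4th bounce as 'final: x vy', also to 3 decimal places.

Arc 1: start y=15.170, vy=6.180 → t=2.500, apex=17.119, x_land=35.271, impact vy=-18.317
  bounce: vy ← 0.89·18.317 = 16.302
Arc 2: start y=0.000, vy=16.302 → t=3.327, apex=13.560, x_land=82.215, impact vy=-16.302
  bounce: vy ← 0.89·16.302 = 14.509
Arc 3: start y=0.000, vy=14.509 → t=2.961, apex=10.741, x_land=123.996, impact vy=-14.509
  bounce: vy ← 0.89·14.509 = 12.913
Arc 4: start y=0.000, vy=12.913 → t=2.635, apex=8.508, x_land=161.180, impact vy=-12.913
  bounce: vy ← 0.89·12.913 = 11.493

1 2.500 17.119 35.271
2 3.327 13.560 82.215
3 2.961 10.741 123.996
4 2.635 8.508 161.180
final: 161.180 11.493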